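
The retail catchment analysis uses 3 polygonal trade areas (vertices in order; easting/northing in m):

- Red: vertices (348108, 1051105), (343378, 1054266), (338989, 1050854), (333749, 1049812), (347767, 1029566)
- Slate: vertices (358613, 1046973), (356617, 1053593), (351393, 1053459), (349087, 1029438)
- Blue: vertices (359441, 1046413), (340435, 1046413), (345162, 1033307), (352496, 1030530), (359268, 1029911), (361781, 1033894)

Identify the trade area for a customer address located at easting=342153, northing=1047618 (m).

Cast a ray rightward from (342153, 1047618). For each polygon, the edges (by vertex number in listed order) whose endpoints lie on opposite sides of northing = 1047618, where each meets that height, and whether that is right or left of the point:
Red: 4–5 at easting≈335268.1 (left), 5–1 at easting≈348052.8 (right) → 1 crossing.
Slate: 1–2 at easting≈358418.5 (right), 3–4 at easting≈350832.3 (right) → 2 crossings.
Blue: no edge straddles that height → 0 crossings.
Only Red has an odd count, so the point is inside Red.

Red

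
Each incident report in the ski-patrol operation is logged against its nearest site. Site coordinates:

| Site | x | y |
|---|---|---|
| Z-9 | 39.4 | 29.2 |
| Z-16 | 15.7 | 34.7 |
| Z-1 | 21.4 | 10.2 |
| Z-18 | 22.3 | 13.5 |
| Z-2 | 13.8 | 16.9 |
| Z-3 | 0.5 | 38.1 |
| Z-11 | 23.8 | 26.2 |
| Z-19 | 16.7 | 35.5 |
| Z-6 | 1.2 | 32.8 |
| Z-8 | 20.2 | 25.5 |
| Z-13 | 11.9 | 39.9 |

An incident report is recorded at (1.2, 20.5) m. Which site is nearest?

Squared distances to each site:
Z-9: 1534.930; Z-16: 411.890; Z-1: 514.130; Z-18: 494.210; Z-2: 171.720; Z-3: 310.250; Z-11: 543.250; Z-19: 465.250; Z-6: 151.290; Z-8: 386.000; Z-13: 490.850.
Minimum at Z-6.

Z-6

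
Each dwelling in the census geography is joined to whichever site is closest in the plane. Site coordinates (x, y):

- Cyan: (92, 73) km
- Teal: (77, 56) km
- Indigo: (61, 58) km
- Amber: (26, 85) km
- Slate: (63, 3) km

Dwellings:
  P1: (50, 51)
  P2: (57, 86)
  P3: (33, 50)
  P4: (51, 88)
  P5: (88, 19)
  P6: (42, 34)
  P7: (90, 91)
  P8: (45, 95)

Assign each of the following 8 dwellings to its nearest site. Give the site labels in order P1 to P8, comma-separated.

P1 → Indigo (d²=170.00)
P2 → Indigo (d²=800.00)
P3 → Indigo (d²=848.00)
P4 → Amber (d²=634.00)
P5 → Slate (d²=881.00)
P6 → Indigo (d²=937.00)
P7 → Cyan (d²=328.00)
P8 → Amber (d²=461.00)

Indigo, Indigo, Indigo, Amber, Slate, Indigo, Cyan, Amber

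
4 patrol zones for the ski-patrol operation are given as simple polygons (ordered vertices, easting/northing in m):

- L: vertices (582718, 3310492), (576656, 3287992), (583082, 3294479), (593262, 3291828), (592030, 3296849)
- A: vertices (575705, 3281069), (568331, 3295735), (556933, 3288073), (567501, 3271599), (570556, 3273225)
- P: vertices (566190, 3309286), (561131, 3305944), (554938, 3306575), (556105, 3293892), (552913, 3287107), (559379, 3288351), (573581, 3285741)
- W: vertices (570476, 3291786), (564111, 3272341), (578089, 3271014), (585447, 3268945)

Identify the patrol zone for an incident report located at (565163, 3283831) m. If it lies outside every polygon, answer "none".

A

Cast a ray rightward from (565163, 3283831). For each polygon, the edges (by vertex number in listed order) whose endpoints lie on opposite sides of northing = 3283831, where each meets that height, and whether that is right or left of the point:
L: no edge straddles that height → 0 crossings.
A: 1–2 at easting≈574316.3 (right), 3–4 at easting≈559654.2 (left) → 1 crossing.
P: no edge straddles that height → 0 crossings.
W: 1–2 at easting≈567872.1 (right), 4–1 at easting≈575690.1 (right) → 2 crossings.
Only A has an odd count, so the point is inside A.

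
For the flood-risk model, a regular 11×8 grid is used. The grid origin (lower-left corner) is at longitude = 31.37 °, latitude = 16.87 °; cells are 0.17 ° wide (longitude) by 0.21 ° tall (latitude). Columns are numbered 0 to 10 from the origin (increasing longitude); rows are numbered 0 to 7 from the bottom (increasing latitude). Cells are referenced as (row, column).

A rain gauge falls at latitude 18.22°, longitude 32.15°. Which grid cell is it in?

(6, 4)

Column index: ⌊(32.15 − 31.37) / 0.17⌋ = ⌊4.588⌋ = 4
Row offset from origin: ⌊(18.22 − 16.87) / 0.21⌋ = ⌊6.429⌋ = 6 → row 6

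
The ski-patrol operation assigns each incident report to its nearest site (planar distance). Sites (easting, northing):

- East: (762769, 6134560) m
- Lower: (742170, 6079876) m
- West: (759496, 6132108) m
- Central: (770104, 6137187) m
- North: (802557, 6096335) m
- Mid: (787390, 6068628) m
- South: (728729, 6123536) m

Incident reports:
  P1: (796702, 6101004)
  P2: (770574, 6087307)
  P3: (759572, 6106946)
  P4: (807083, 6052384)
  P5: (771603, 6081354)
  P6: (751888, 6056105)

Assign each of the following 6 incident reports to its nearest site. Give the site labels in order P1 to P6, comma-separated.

P1 → North (d²=56080586.00)
P2 → Mid (d²=631682897.00)
P3 → West (d²=633132020.00)
P4 → Mid (d²=651681785.00)
P5 → Mid (d²=411180445.00)
P6 → Lower (d²=659499965.00)

North, Mid, West, Mid, Mid, Lower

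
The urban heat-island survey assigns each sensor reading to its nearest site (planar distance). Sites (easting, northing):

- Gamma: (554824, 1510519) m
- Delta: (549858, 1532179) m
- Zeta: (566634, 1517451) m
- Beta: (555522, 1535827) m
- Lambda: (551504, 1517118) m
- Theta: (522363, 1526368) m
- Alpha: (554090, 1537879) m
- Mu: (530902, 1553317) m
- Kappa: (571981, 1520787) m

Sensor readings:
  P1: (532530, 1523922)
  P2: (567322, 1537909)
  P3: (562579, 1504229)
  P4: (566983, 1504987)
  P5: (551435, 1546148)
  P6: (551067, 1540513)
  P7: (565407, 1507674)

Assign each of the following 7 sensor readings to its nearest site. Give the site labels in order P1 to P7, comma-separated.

P1 → Theta (d²=109350805.00)
P2 → Beta (d²=143574724.00)
P3 → Gamma (d²=99704125.00)
P4 → Zeta (d²=155473097.00)
P5 → Alpha (d²=75425386.00)
P6 → Alpha (d²=16076485.00)
P7 → Zeta (d²=97095258.00)

Theta, Beta, Gamma, Zeta, Alpha, Alpha, Zeta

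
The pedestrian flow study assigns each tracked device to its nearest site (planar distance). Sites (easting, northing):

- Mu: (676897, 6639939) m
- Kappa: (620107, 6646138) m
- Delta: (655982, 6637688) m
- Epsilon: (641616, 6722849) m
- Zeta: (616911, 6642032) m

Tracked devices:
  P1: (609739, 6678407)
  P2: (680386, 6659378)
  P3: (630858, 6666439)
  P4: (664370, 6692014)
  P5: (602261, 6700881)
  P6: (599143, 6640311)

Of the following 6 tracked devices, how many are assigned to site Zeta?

1

P1 → Kappa
P2 → Mu
P3 → Kappa
P4 → Epsilon
P5 → Epsilon
P6 → Zeta
1 of the 6 goes to Zeta.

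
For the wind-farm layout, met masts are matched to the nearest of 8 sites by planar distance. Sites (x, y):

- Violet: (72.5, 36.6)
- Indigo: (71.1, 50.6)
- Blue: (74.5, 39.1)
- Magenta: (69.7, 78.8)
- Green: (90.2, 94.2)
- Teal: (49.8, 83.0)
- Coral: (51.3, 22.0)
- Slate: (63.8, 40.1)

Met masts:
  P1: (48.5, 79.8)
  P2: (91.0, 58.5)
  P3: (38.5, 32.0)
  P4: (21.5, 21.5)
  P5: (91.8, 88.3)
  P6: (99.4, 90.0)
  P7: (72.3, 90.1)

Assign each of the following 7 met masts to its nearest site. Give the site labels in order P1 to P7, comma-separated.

Teal, Indigo, Coral, Coral, Green, Green, Magenta

P1 → Teal (d²=11.93)
P2 → Indigo (d²=458.42)
P3 → Coral (d²=263.84)
P4 → Coral (d²=888.29)
P5 → Green (d²=37.37)
P6 → Green (d²=102.28)
P7 → Magenta (d²=134.45)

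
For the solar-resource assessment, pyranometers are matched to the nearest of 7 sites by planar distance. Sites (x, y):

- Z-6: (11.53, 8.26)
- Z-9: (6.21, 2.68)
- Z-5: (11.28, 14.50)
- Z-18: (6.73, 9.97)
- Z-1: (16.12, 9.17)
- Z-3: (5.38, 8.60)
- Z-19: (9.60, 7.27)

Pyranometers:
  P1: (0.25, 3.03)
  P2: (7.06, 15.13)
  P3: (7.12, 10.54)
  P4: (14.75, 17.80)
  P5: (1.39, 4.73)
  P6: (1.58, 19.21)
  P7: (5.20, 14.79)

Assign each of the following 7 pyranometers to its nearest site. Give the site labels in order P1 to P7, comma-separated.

P1 → Z-9 (d²=35.64)
P2 → Z-5 (d²=18.21)
P3 → Z-18 (d²=0.48)
P4 → Z-5 (d²=22.93)
P5 → Z-9 (d²=27.43)
P6 → Z-18 (d²=111.90)
P7 → Z-18 (d²=25.57)

Z-9, Z-5, Z-18, Z-5, Z-9, Z-18, Z-18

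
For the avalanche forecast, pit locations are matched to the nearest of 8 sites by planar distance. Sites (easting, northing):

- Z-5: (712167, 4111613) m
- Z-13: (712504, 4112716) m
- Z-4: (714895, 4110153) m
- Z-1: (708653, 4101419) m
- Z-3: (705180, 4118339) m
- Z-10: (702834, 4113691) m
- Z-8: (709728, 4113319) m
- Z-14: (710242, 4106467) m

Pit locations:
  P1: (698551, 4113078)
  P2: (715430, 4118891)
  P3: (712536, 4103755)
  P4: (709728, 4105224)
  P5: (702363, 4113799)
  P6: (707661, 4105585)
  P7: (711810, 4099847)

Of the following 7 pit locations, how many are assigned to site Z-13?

1

P1 → Z-10
P2 → Z-13
P3 → Z-14
P4 → Z-14
P5 → Z-10
P6 → Z-14
P7 → Z-1
1 of the 7 goes to Z-13.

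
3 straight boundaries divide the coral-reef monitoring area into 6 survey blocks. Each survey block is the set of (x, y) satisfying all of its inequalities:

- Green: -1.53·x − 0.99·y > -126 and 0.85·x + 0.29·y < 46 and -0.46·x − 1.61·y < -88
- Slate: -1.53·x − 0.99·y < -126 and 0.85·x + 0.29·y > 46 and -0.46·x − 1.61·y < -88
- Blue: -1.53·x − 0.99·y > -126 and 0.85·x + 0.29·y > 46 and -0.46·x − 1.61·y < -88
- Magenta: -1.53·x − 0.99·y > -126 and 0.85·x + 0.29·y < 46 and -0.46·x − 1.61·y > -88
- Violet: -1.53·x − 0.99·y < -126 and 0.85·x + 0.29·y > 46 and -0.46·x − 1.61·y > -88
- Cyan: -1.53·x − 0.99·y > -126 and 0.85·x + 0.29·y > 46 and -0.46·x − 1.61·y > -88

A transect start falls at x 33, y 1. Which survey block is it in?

-1.53·33 − 0.99·1 = -51.480, which is > -126
0.85·33 + 0.29·1 = 28.340, which is < 46
-0.46·33 − 1.61·1 = -16.790, which is > -88
This sign pattern matches Magenta.

Magenta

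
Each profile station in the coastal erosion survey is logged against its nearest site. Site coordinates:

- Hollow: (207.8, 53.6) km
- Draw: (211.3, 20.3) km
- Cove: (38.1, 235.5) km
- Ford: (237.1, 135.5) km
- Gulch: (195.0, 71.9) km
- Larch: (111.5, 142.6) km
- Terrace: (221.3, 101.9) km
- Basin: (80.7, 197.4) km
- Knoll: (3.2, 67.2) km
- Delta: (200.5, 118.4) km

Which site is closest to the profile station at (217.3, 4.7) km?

Draw

Squared distances to each site:
Hollow: 2481.460; Draw: 279.360; Cove: 85381.280; Ford: 17500.680; Gulch: 5013.130; Larch: 30210.050; Terrace: 9463.840; Basin: 55792.850; Knoll: 49745.060; Delta: 13209.930.
Minimum at Draw.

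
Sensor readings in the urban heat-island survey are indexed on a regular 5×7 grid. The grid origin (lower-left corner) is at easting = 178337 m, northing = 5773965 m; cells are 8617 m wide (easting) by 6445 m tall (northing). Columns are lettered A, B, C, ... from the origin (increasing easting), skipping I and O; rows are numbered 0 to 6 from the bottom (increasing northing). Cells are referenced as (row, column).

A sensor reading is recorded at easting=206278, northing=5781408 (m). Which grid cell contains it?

(1, D)

Column index: ⌊(206278 − 178337) / 8617⌋ = ⌊3.243⌋ = 3 → column D
Row offset from origin: ⌊(5781408 − 5773965) / 6445⌋ = ⌊1.155⌋ = 1 → row 1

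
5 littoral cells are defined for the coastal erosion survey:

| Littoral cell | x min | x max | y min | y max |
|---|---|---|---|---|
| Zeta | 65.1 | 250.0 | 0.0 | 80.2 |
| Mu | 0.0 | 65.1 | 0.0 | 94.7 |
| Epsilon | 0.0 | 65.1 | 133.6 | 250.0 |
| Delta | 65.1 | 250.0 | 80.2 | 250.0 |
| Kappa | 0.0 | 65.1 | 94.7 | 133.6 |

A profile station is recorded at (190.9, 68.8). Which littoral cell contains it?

Zeta

The point has x = 190.9 and y = 68.8.
Only Zeta satisfies 65.1 ≤ x ≤ 250.0 and 0.0 ≤ y ≤ 80.2.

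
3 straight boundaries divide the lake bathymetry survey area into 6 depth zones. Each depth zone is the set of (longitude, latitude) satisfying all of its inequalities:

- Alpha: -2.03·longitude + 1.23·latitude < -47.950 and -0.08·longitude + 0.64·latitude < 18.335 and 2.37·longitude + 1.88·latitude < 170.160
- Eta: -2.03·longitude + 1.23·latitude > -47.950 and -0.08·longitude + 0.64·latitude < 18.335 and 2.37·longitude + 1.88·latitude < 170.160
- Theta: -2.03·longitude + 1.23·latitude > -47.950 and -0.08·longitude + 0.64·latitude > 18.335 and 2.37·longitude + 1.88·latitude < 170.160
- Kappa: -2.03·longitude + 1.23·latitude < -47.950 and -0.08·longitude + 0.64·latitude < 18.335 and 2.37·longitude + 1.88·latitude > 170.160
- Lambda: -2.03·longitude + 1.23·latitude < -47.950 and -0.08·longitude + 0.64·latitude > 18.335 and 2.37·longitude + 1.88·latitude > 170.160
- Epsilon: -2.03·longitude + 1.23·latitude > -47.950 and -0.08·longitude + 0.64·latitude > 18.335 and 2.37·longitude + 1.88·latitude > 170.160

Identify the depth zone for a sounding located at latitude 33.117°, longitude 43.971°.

-2.03·43.971 + 1.23·33.117 = -48.527, which is < -47.950
-0.08·43.971 + 0.64·33.117 = 17.677, which is < 18.335
2.37·43.971 + 1.88·33.117 = 166.471, which is < 170.160
This sign pattern matches Alpha.

Alpha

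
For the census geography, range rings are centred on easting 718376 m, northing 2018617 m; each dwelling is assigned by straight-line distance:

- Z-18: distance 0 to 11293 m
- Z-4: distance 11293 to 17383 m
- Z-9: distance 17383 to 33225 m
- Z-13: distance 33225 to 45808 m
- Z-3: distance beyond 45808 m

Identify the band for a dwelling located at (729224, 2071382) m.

Z-3

Distance = √((729224−718376)² + (2071382−2018617)²) = √(117679104.000 + 2784145225.000) = 53868.584 m.
45808 ≤ 53868.584 < ∞ → Z-3.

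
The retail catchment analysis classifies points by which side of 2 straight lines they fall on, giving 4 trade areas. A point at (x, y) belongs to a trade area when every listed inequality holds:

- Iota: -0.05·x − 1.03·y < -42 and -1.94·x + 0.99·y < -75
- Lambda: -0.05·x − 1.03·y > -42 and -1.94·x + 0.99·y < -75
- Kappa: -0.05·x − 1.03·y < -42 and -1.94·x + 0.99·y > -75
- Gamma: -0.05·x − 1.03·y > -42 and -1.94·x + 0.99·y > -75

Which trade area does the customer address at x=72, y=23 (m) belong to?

Lambda

-0.05·72 − 1.03·23 = -27.290, which is > -42
-1.94·72 + 0.99·23 = -116.910, which is < -75
This sign pattern matches Lambda.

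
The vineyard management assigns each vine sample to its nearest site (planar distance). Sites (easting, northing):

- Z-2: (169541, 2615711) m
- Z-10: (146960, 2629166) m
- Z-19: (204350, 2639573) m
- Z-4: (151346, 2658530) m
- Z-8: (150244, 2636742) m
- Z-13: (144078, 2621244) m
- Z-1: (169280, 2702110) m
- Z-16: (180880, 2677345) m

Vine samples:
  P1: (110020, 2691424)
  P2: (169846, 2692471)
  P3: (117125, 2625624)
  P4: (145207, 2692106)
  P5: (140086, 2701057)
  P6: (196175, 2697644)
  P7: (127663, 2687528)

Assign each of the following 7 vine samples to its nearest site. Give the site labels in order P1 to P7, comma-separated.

P1 → Z-4 (d²=2789853512.00)
P2 → Z-1 (d²=93230677.00)
P3 → Z-13 (d²=745648609.00)
P4 → Z-1 (d²=679589345.00)
P5 → Z-1 (d²=853398445.00)
P6 → Z-16 (d²=645986426.00)
P7 → Z-4 (d²=1401768493.00)

Z-4, Z-1, Z-13, Z-1, Z-1, Z-16, Z-4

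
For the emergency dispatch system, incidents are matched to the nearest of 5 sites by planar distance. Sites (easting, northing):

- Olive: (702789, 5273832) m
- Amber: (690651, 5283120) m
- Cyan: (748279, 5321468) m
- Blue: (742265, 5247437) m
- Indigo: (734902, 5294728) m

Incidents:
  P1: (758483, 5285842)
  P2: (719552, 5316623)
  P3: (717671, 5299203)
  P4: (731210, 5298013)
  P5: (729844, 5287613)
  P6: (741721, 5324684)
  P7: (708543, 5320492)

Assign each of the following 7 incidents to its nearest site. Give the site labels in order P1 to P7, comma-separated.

P1 → Indigo (d²=635024557.00)
P2 → Indigo (d²=715013525.00)
P3 → Indigo (d²=316932986.00)
P4 → Indigo (d²=24422089.00)
P5 → Indigo (d²=76206589.00)
P6 → Cyan (d²=53350020.00)
P7 → Indigo (d²=1358580577.00)

Indigo, Indigo, Indigo, Indigo, Indigo, Cyan, Indigo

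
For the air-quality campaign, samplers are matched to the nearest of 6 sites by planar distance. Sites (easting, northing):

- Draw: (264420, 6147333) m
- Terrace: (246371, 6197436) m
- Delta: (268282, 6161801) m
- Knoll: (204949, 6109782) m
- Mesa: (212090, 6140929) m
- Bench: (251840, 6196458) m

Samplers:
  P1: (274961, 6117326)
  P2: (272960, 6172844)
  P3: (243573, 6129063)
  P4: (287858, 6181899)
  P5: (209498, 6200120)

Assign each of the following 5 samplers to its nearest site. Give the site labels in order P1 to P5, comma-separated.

P1 → Draw (d²=1011532730.00)
P2 → Delta (d²=143831533.00)
P3 → Draw (d²=768390309.00)
P4 → Delta (d²=787149380.00)
P5 → Terrace (d²=1366821985.00)

Draw, Delta, Draw, Delta, Terrace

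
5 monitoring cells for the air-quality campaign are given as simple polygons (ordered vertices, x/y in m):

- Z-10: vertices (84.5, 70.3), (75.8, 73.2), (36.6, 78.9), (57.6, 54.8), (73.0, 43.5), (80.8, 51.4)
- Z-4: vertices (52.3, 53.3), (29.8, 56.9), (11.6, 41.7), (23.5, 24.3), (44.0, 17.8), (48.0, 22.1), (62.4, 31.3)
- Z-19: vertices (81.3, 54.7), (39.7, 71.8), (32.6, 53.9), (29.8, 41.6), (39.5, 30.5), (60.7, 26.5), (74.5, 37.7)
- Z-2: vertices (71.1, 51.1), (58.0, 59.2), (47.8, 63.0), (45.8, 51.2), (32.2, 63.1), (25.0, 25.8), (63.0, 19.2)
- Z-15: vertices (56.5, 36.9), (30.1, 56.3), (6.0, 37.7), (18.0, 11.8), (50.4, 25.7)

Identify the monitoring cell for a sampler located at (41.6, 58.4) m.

Cast a ray rightward from (41.6, 58.4). For each polygon, the edges (by vertex number in listed order) whose endpoints lie on opposite sides of y = 58.4, where each meets that height, and whether that is right or left of the point:
Z-10: 3–4 at x≈54.46 (right), 6–1 at x≈82.17 (right) → 2 crossings.
Z-4: no edge straddles that height → 0 crossings.
Z-19: 1–2 at x≈72.30 (right), 2–3 at x≈34.38 (left) → 1 crossing.
Z-2: 1–2 at x≈59.29 (right), 3–4 at x≈47.02 (right), 4–5 at x≈37.57 (left), 5–6 at x≈31.29 (left) → 2 crossings.
Z-15: no edge straddles that height → 0 crossings.
Only Z-19 has an odd count, so the point is inside Z-19.

Z-19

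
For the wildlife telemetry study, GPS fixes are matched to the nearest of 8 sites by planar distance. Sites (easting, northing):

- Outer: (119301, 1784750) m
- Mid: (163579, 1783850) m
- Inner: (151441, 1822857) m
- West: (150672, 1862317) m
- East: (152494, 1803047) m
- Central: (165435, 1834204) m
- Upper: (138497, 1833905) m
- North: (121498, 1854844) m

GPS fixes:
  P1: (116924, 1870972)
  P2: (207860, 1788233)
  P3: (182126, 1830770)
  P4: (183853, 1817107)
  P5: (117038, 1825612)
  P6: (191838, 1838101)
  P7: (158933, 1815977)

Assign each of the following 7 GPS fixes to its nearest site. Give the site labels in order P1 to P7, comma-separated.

North, Mid, Central, Central, Upper, Central, Inner

P1 → North (d²=281033860.00)
P2 → Mid (d²=1980017650.00)
P3 → Central (d²=290381837.00)
P4 → Central (d²=631530133.00)
P5 → Upper (d²=529262530.00)
P6 → Central (d²=712305018.00)
P7 → Inner (d²=103464464.00)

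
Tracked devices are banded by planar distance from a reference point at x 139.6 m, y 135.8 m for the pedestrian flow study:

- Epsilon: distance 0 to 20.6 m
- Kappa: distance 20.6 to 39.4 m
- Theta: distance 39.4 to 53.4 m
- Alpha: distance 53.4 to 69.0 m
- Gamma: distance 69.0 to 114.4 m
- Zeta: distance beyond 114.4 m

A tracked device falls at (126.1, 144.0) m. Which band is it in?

Distance = √((126.1−139.6)² + (144.0−135.8)²) = √(182.250 + 67.240) = 15.795 m.
0 ≤ 15.795 < 20.6 → Epsilon.

Epsilon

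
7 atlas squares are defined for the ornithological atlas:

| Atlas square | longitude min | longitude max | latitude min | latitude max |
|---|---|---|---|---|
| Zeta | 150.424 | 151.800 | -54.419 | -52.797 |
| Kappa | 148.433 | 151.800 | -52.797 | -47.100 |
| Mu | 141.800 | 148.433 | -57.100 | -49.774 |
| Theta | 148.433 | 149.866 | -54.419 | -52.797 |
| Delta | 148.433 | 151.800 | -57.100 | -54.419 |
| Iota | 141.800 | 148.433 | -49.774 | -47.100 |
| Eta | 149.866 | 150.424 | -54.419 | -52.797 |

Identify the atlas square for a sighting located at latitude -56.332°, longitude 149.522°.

The point has longitude = 149.522 and latitude = -56.332.
Only Delta satisfies 148.433 ≤ longitude ≤ 151.800 and -57.100 ≤ latitude ≤ -54.419.

Delta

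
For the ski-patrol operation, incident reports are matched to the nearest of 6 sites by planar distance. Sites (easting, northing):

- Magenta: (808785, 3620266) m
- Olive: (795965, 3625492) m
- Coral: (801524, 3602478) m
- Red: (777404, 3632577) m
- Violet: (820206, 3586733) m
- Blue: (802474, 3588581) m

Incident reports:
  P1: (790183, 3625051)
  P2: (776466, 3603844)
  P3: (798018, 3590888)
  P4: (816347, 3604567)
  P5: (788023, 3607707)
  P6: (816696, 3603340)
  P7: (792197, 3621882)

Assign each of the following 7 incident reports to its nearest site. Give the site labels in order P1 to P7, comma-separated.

P1 → Olive (d²=33626005.00)
P2 → Coral (d²=629769320.00)
P3 → Blue (d²=25178185.00)
P4 → Coral (d²=224085250.00)
P5 → Coral (d²=209619442.00)
P6 → Coral (d²=230932628.00)
P7 → Olive (d²=27229924.00)

Olive, Coral, Blue, Coral, Coral, Coral, Olive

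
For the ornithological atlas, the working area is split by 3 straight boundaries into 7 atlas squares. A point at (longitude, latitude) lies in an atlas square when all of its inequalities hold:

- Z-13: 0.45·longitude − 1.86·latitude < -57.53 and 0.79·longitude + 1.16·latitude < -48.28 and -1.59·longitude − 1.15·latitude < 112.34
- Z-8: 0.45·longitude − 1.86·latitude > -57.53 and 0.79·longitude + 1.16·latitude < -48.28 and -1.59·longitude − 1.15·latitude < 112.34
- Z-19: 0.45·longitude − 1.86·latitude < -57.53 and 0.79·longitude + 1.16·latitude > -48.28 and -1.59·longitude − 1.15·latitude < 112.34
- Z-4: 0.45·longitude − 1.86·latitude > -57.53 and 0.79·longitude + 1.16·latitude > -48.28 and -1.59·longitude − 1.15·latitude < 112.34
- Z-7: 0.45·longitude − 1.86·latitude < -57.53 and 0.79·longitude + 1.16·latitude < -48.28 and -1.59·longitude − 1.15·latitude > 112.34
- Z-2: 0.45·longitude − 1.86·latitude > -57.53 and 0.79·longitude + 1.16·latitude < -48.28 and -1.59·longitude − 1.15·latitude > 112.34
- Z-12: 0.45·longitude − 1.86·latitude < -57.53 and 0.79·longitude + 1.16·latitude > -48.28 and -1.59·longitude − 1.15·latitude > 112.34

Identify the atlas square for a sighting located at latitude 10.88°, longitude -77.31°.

Z-8

0.45·-77.31 − 1.86·10.88 = -55.026, which is > -57.53
0.79·-77.31 + 1.16·10.88 = -48.454, which is < -48.28
-1.59·-77.31 − 1.15·10.88 = 110.411, which is < 112.34
This sign pattern matches Z-8.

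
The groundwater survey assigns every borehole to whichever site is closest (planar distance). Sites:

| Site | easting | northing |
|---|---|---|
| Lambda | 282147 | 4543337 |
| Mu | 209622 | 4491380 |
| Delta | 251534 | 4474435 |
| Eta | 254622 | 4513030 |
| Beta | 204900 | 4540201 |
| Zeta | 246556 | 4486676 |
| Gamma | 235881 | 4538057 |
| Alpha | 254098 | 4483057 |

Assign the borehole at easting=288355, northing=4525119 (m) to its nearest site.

Squared distances to each site:
Lambda: 370434788.000; Mu: 7337205410.000; Delta: 3924653897.000; Eta: 1284059210.000; Beta: 7192203749.000; Zeta: 3225020650.000; Gamma: 2920912520.000; Alpha: 2942753893.000.
Minimum at Lambda.

Lambda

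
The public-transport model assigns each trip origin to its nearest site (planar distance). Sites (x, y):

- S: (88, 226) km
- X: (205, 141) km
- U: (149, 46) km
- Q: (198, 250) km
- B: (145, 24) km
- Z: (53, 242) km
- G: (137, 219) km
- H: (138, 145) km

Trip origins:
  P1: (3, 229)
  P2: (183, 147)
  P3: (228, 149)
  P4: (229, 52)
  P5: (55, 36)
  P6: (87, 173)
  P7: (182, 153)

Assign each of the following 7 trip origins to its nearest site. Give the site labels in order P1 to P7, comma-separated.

P1 → Z (d²=2669.00)
P2 → X (d²=520.00)
P3 → X (d²=593.00)
P4 → U (d²=6436.00)
P5 → B (d²=8244.00)
P6 → S (d²=2810.00)
P7 → X (d²=673.00)

Z, X, X, U, B, S, X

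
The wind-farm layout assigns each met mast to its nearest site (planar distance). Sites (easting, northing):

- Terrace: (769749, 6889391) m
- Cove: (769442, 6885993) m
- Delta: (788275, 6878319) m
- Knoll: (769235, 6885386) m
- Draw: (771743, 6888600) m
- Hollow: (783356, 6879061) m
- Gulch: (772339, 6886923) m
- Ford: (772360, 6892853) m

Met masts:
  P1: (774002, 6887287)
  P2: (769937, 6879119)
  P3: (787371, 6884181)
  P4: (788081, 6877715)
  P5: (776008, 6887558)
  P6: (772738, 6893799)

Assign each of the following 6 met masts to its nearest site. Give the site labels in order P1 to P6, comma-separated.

P1 → Gulch (d²=2898065.00)
P2 → Knoll (d²=39768093.00)
P3 → Delta (d²=35180260.00)
P4 → Delta (d²=402452.00)
P5 → Gulch (d²=13864786.00)
P6 → Ford (d²=1037800.00)

Gulch, Knoll, Delta, Delta, Gulch, Ford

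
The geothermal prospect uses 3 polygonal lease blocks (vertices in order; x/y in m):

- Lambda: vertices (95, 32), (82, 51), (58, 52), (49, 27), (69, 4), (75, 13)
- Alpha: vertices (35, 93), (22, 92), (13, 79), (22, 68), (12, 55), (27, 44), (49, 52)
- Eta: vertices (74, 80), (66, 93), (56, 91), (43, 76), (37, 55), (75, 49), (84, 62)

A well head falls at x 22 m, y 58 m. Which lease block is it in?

Alpha

Cast a ray rightward from (22, 58). For each polygon, the edges (by vertex number in listed order) whose endpoints lie on opposite sides of y = 58, where each meets that height, and whether that is right or left of the point:
Lambda: no edge straddles that height → 0 crossings.
Alpha: 4–5 at x≈14.3 (left), 7–1 at x≈47.0 (right) → 1 crossing.
Eta: 4–5 at x≈37.9 (right), 6–7 at x≈81.2 (right) → 2 crossings.
Only Alpha has an odd count, so the point is inside Alpha.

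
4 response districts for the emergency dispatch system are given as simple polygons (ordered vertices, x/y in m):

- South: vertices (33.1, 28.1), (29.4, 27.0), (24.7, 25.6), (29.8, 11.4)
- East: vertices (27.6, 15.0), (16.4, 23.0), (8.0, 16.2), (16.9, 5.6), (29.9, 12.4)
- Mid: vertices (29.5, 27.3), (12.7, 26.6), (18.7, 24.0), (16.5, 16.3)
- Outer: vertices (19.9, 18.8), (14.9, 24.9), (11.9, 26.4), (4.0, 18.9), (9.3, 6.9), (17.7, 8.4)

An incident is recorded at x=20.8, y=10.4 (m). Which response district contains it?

East

Cast a ray rightward from (20.8, 10.4). For each polygon, the edges (by vertex number in listed order) whose endpoints lie on opposite sides of y = 10.4, where each meets that height, and whether that is right or left of the point:
South: no edge straddles that height → 0 crossings.
East: 3–4 at x≈12.87 (left), 4–5 at x≈26.08 (right) → 1 crossing.
Mid: no edge straddles that height → 0 crossings.
Outer: 4–5 at x≈7.75 (left), 6–1 at x≈18.12 (left) → 0 crossings.
Only East has an odd count, so the point is inside East.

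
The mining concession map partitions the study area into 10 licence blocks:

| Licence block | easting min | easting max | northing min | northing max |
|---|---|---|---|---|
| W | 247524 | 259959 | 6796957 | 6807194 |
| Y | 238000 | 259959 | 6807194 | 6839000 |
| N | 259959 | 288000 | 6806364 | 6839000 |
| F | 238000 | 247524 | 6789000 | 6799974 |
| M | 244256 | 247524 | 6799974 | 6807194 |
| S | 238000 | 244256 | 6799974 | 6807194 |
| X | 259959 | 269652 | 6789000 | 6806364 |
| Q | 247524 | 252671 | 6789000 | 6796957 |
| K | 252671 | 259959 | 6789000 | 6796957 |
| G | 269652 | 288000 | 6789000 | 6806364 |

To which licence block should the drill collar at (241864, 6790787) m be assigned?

The point has easting = 241864 and northing = 6790787.
Only F satisfies 238000 ≤ easting ≤ 247524 and 6789000 ≤ northing ≤ 6799974.

F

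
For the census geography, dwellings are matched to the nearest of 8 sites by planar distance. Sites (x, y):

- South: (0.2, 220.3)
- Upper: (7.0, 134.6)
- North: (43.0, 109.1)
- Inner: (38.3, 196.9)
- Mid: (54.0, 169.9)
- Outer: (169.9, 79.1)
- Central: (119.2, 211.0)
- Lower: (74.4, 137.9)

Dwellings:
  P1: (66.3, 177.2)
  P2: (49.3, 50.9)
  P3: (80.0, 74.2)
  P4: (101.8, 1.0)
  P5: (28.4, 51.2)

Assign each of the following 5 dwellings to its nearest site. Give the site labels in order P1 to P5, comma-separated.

Mid, North, North, Outer, North

P1 → Mid (d²=204.58)
P2 → North (d²=3426.93)
P3 → North (d²=2587.01)
P4 → Outer (d²=10737.22)
P5 → North (d²=3565.57)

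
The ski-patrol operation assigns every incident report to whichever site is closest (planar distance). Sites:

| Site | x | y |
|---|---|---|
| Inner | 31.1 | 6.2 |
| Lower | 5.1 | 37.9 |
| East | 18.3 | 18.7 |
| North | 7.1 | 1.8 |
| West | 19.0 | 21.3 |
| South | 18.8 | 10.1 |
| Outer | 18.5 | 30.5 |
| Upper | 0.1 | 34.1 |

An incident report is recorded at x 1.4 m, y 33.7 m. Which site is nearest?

Upper

Squared distances to each site:
Inner: 1638.340; Lower: 31.330; East: 510.610; North: 1050.100; West: 463.520; South: 859.720; Outer: 302.650; Upper: 1.850.
Minimum at Upper.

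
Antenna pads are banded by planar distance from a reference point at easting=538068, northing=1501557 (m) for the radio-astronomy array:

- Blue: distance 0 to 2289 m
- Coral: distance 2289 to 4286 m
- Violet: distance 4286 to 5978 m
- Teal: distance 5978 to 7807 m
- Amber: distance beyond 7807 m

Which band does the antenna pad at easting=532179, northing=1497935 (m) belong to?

Teal

Distance = √((532179−538068)² + (1497935−1501557)²) = √(34680321.000 + 13118884.000) = 6913.697 m.
5978 ≤ 6913.697 < 7807 → Teal.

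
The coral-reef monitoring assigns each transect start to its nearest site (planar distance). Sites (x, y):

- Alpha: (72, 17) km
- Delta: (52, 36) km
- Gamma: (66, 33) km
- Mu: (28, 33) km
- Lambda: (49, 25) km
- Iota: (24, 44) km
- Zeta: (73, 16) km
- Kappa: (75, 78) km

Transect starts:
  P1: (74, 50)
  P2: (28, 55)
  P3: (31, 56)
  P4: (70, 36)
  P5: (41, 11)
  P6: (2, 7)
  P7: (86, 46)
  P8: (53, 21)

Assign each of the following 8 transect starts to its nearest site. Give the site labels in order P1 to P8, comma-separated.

Gamma, Iota, Iota, Gamma, Lambda, Mu, Gamma, Lambda

P1 → Gamma (d²=353.00)
P2 → Iota (d²=137.00)
P3 → Iota (d²=193.00)
P4 → Gamma (d²=25.00)
P5 → Lambda (d²=260.00)
P6 → Mu (d²=1352.00)
P7 → Gamma (d²=569.00)
P8 → Lambda (d²=32.00)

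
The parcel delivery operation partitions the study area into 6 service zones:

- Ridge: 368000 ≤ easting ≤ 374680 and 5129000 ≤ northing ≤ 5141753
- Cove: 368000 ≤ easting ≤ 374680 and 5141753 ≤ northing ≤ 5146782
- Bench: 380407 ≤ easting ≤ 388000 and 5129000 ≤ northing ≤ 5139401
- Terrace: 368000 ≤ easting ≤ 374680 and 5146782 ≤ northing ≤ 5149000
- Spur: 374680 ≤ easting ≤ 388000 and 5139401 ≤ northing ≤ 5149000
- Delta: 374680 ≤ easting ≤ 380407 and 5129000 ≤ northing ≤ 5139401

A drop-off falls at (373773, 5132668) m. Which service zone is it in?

Ridge

The point has easting = 373773 and northing = 5132668.
Only Ridge satisfies 368000 ≤ easting ≤ 374680 and 5129000 ≤ northing ≤ 5141753.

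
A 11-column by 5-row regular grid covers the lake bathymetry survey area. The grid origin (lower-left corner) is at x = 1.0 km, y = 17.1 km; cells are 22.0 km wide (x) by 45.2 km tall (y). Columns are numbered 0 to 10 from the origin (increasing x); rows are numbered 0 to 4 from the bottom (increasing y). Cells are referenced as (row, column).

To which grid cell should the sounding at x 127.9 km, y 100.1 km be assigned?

(1, 5)

Column index: ⌊(127.9 − 1.0) / 22.0⌋ = ⌊5.768⌋ = 5
Row offset from origin: ⌊(100.1 − 17.1) / 45.2⌋ = ⌊1.836⌋ = 1 → row 1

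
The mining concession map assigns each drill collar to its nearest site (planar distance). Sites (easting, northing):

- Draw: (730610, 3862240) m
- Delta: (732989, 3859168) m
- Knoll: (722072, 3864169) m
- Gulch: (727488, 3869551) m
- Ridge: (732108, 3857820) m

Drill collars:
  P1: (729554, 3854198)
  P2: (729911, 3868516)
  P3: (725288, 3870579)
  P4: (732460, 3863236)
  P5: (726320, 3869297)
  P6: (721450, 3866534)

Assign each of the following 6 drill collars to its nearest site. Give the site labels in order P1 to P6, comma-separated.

P1 → Ridge (d²=19641800.00)
P2 → Gulch (d²=6942154.00)
P3 → Gulch (d²=5896784.00)
P4 → Draw (d²=4414516.00)
P5 → Gulch (d²=1428740.00)
P6 → Knoll (d²=5980109.00)

Ridge, Gulch, Gulch, Draw, Gulch, Knoll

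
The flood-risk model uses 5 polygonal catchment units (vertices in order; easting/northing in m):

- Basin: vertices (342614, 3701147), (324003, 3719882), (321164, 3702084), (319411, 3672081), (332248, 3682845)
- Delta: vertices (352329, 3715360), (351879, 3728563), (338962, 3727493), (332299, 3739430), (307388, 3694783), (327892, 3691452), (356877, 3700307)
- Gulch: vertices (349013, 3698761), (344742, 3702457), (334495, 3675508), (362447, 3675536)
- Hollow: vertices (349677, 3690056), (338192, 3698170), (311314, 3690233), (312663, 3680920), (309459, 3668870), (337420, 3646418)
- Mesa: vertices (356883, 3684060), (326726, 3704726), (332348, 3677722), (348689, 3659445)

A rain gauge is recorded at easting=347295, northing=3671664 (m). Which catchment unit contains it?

Cast a ray rightward from (347295, 3671664). For each polygon, the edges (by vertex number in listed order) whose endpoints lie on opposite sides of northing = 3671664, where each meets that height, and whether that is right or left of the point:
Basin: no edge straddles that height → 0 crossings.
Delta: no edge straddles that height → 0 crossings.
Gulch: no edge straddles that height → 0 crossings.
Hollow: 4–5 at easting≈310201.9 (left), 6–1 at easting≈344511.1 (left) → 0 crossings.
Mesa: 3–4 at easting≈337764.3 (left), 4–1 at easting≈352756.5 (right) → 1 crossing.
Only Mesa has an odd count, so the point is inside Mesa.

Mesa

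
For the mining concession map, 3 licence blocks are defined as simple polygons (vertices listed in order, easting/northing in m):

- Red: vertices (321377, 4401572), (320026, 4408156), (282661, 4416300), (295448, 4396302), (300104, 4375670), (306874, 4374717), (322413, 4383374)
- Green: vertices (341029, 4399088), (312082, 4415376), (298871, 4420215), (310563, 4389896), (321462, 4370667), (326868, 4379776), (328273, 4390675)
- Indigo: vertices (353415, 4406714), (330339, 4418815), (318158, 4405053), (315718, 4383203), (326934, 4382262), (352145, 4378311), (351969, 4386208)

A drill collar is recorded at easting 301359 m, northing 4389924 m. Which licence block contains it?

Red

Cast a ray rightward from (301359, 4389924). For each polygon, the edges (by vertex number in listed order) whose endpoints lie on opposite sides of northing = 4389924, where each meets that height, and whether that is right or left of the point:
Red: 4–5 at easting≈296887.3 (left), 7–1 at easting≈322040.1 (right) → 1 crossing.
Green: 3–4 at easting≈310552.2 (right), 6–7 at easting≈328176.2 (right) → 2 crossings.
Indigo: 3–4 at easting≈316468.5 (right), 7–1 at easting≈352231.0 (right) → 2 crossings.
Only Red has an odd count, so the point is inside Red.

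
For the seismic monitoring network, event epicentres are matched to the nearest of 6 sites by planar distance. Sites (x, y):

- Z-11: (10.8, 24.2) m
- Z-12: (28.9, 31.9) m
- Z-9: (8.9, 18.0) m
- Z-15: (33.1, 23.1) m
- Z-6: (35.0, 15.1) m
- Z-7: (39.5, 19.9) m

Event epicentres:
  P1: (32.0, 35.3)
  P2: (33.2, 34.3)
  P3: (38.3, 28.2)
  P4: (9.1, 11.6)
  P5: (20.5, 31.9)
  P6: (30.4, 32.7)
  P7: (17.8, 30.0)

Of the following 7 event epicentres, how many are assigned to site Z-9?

1

P1 → Z-12
P2 → Z-12
P3 → Z-15
P4 → Z-9
P5 → Z-12
P6 → Z-12
P7 → Z-11
1 of the 7 goes to Z-9.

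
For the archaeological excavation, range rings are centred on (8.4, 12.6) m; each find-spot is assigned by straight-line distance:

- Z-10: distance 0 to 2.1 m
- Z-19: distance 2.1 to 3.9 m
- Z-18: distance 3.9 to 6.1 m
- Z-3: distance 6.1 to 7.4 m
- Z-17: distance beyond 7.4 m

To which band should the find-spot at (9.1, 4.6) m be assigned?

Distance = √((9.1−8.4)² + (4.6−12.6)²) = √(0.490 + 64.000) = 8.031 m.
7.4 ≤ 8.031 < ∞ → Z-17.

Z-17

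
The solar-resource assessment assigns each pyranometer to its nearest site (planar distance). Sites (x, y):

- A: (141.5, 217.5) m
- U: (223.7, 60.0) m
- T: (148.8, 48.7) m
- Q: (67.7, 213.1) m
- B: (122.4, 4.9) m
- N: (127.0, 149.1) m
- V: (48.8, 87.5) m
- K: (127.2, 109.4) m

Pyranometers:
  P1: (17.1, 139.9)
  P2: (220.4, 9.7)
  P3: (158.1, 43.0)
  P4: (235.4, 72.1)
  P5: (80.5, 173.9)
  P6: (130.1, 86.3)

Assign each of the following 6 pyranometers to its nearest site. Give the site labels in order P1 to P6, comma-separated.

V, U, T, U, Q, K

P1 → V (d²=3750.65)
P2 → U (d²=2540.98)
P3 → T (d²=118.98)
P4 → U (d²=283.30)
P5 → Q (d²=1700.48)
P6 → K (d²=542.02)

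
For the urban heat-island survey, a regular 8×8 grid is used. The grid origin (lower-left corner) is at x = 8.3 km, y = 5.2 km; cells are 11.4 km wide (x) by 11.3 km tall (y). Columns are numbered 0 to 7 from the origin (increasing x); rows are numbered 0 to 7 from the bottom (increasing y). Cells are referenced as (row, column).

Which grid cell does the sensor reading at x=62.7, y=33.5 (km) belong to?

Column index: ⌊(62.7 − 8.3) / 11.4⌋ = ⌊4.772⌋ = 4
Row offset from origin: ⌊(33.5 − 5.2) / 11.3⌋ = ⌊2.504⌋ = 2 → row 2

(2, 4)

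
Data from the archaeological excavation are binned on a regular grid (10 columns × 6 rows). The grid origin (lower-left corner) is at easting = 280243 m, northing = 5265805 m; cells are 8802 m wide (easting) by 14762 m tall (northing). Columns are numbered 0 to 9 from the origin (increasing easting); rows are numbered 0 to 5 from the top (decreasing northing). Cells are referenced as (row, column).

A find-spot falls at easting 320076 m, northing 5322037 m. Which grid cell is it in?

(2, 4)

Column index: ⌊(320076 − 280243) / 8802⌋ = ⌊4.525⌋ = 4
Row offset from origin: ⌊(5322037 − 5265805) / 14762⌋ = ⌊3.809⌋ = 3 → row 2 (counted from top)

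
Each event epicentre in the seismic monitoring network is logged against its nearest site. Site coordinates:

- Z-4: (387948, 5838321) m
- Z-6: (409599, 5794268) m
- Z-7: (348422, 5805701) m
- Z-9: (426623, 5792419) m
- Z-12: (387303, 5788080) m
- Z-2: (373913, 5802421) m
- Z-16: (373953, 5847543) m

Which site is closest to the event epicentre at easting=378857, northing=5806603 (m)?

Squared distances to each site:
Z-4: 1088677805.000; Z-6: 1097222789.000; Z-7: 927102829.000; Z-9: 2482776612.000; Z-12: 414436445.000; Z-2: 41932260.000; Z-16: 1700132816.000.
Minimum at Z-2.

Z-2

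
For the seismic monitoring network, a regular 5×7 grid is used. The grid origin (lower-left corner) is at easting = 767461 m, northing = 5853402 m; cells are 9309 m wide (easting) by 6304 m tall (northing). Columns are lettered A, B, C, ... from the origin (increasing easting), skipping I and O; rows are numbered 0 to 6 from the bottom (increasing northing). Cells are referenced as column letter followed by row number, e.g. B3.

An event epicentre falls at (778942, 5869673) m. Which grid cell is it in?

Column index: ⌊(778942 − 767461) / 9309⌋ = ⌊1.233⌋ = 1 → column B
Row offset from origin: ⌊(5869673 − 5853402) / 6304⌋ = ⌊2.581⌋ = 2 → row 2

B2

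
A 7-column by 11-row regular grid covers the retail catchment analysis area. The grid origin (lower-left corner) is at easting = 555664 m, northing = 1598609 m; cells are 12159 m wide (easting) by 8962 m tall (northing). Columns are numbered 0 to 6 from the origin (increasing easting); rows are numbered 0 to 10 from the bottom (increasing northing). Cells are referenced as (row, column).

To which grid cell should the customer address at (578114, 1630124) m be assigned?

(3, 1)

Column index: ⌊(578114 − 555664) / 12159⌋ = ⌊1.846⌋ = 1
Row offset from origin: ⌊(1630124 − 1598609) / 8962⌋ = ⌊3.517⌋ = 3 → row 3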